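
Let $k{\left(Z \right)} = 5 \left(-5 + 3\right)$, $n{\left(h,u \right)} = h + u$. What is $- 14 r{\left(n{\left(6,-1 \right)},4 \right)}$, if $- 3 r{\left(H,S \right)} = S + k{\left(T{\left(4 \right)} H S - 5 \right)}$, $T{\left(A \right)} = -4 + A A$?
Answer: $-28$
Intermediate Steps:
$T{\left(A \right)} = -4 + A^{2}$
$k{\left(Z \right)} = -10$ ($k{\left(Z \right)} = 5 \left(-2\right) = -10$)
$r{\left(H,S \right)} = \frac{10}{3} - \frac{S}{3}$ ($r{\left(H,S \right)} = - \frac{S - 10}{3} = - \frac{-10 + S}{3} = \frac{10}{3} - \frac{S}{3}$)
$- 14 r{\left(n{\left(6,-1 \right)},4 \right)} = - 14 \left(\frac{10}{3} - \frac{4}{3}\right) = \left(-14\right) 2 = -28$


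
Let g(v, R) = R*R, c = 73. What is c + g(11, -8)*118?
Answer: 7625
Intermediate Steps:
g(v, R) = R²
c + g(11, -8)*118 = 73 + (-8)²*118 = 73 + 64*118 = 73 + 7552 = 7625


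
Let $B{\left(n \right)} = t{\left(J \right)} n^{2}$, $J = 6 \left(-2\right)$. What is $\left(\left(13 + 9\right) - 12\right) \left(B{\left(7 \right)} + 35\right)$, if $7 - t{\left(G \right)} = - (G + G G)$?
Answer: $68460$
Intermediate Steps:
$J = -12$
$t{\left(G \right)} = 7 + G + G^{2}$ ($t{\left(G \right)} = 7 - - (G + G G) = 7 - - (G + G^{2}) = 7 - \left(- G - G^{2}\right) = 7 + \left(G + G^{2}\right) = 7 + G + G^{2}$)
$B{\left(n \right)} = 139 n^{2}$ ($B{\left(n \right)} = \left(7 - 12 + \left(-12\right)^{2}\right) n^{2} = \left(7 - 12 + 144\right) n^{2} = 139 n^{2}$)
$\left(\left(13 + 9\right) - 12\right) \left(B{\left(7 \right)} + 35\right) = \left(\left(13 + 9\right) - 12\right) \left(139 \cdot 7^{2} + 35\right) = \left(22 - 12\right) \left(139 \cdot 49 + 35\right) = 10 \left(6811 + 35\right) = 10 \cdot 6846 = 68460$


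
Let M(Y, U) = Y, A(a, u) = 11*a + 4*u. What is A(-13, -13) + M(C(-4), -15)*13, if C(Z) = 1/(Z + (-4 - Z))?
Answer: -793/4 ≈ -198.25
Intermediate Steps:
C(Z) = -¼ (C(Z) = 1/(-4) = -¼)
A(a, u) = 4*u + 11*a
A(-13, -13) + M(C(-4), -15)*13 = (4*(-13) + 11*(-13)) - ¼*13 = (-52 - 143) - 13/4 = -195 - 13/4 = -793/4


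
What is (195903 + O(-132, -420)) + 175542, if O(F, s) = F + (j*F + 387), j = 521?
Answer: 302928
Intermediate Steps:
O(F, s) = 387 + 522*F (O(F, s) = F + (521*F + 387) = F + (387 + 521*F) = 387 + 522*F)
(195903 + O(-132, -420)) + 175542 = (195903 + (387 + 522*(-132))) + 175542 = (195903 + (387 - 68904)) + 175542 = (195903 - 68517) + 175542 = 127386 + 175542 = 302928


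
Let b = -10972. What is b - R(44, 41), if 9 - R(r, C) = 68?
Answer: -10913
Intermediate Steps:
R(r, C) = -59 (R(r, C) = 9 - 1*68 = 9 - 68 = -59)
b - R(44, 41) = -10972 - 1*(-59) = -10972 + 59 = -10913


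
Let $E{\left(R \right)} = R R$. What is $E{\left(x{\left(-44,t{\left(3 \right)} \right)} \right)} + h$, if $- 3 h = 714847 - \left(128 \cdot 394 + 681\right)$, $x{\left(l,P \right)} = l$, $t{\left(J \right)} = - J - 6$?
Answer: $- \frac{657926}{3} \approx -2.1931 \cdot 10^{5}$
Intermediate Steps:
$t{\left(J \right)} = -6 - J$
$E{\left(R \right)} = R^{2}$
$h = - \frac{663734}{3}$ ($h = - \frac{714847 - \left(128 \cdot 394 + 681\right)}{3} = - \frac{714847 - \left(50432 + 681\right)}{3} = - \frac{714847 - 51113}{3} = \left(- \frac{1}{3}\right) 663734 = - \frac{663734}{3} \approx -2.2124 \cdot 10^{5}$)
$E{\left(x{\left(-44,t{\left(3 \right)} \right)} \right)} + h = \left(-44\right)^{2} - \frac{663734}{3} = 1936 - \frac{663734}{3} = - \frac{657926}{3}$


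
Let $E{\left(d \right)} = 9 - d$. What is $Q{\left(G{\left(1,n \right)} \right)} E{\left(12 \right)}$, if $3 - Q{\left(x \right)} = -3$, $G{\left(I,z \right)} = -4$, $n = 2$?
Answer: $-18$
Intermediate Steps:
$Q{\left(x \right)} = 6$ ($Q{\left(x \right)} = 3 - -3 = 3 + 3 = 6$)
$Q{\left(G{\left(1,n \right)} \right)} E{\left(12 \right)} = 6 \left(9 - 12\right) = 6 \left(-3\right) = -18$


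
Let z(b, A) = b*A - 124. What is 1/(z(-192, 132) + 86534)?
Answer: 1/61066 ≈ 1.6376e-5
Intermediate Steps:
z(b, A) = -124 + A*b (z(b, A) = A*b - 124 = -124 + A*b)
1/(z(-192, 132) + 86534) = 1/((-124 + 132*(-192)) + 86534) = 1/((-124 - 25344) + 86534) = 1/(-25468 + 86534) = 1/61066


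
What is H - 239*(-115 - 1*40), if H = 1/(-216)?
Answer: 8001719/216 ≈ 37045.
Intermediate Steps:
H = -1/216 ≈ -0.0046296
H - 239*(-115 - 1*40) = -1/216 - 239*(-115 - 1*40) = -1/216 - 239*(-115 - 40) = -1/216 - 239*(-155) = -1/216 + 37045 = 8001719/216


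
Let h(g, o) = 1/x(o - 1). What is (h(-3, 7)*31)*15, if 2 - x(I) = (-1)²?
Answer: 465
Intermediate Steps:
x(I) = 1 (x(I) = 2 - 1*(-1)² = 2 - 1*1 = 2 - 1 = 1)
h(g, o) = 1 (h(g, o) = 1/1 = 1)
(h(-3, 7)*31)*15 = (1*31)*15 = 31*15 = 465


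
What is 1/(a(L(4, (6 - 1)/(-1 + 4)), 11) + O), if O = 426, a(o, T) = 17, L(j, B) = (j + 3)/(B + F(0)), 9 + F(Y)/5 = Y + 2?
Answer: 1/443 ≈ 0.0022573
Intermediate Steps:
F(Y) = -35 + 5*Y (F(Y) = -45 + 5*(Y + 2) = -45 + 5*(2 + Y) = -45 + (10 + 5*Y) = -35 + 5*Y)
L(j, B) = (3 + j)/(-35 + B) (L(j, B) = (j + 3)/(B + (-35 + 5*0)) = (3 + j)/(B + (-35 + 0)) = (3 + j)/(B - 35) = (3 + j)/(-35 + B))
1/(a(L(4, (6 - 1)/(-1 + 4)), 11) + O) = 1/(17 + 426) = 1/443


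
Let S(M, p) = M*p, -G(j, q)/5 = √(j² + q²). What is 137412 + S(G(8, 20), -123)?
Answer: 137412 + 2460*√29 ≈ 1.5066e+5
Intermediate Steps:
G(j, q) = -5*√(j² + q²)
137412 + S(G(8, 20), -123) = 137412 - 5*√(8² + 20²)*(-123) = 137412 - 5*√(64 + 400)*(-123) = 137412 - 20*√29*(-123) = 137412 + 2460*√29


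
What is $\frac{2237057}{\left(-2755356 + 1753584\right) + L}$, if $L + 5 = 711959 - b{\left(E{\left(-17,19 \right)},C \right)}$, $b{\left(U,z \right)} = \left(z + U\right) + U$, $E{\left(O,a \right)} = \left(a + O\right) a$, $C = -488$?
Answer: $- \frac{2237057}{289406} \approx -7.7298$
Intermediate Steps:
$E{\left(O,a \right)} = a \left(O + a\right)$ ($E{\left(O,a \right)} = \left(O + a\right) a = a \left(O + a\right)$)
$b{\left(U,z \right)} = z + 2 U$ ($b{\left(U,z \right)} = \left(U + z\right) + U = z + 2 U$)
$L = 712366$ ($L = -5 + \left(711959 - \left(-488 + 2 \cdot 19 \left(-17 + 19\right)\right)\right) = -5 + \left(711959 - \left(-488 + 2 \cdot 19 \cdot 2\right)\right) = -5 + \left(711959 - \left(-488 + 2 \cdot 38\right)\right) = -5 + \left(711959 - \left(-488 + 76\right)\right) = -5 + \left(711959 - -412\right) = -5 + \left(711959 + 412\right) = -5 + 712371 = 712366$)
$\frac{2237057}{\left(-2755356 + 1753584\right) + L} = \frac{2237057}{\left(-2755356 + 1753584\right) + 712366} = \frac{2237057}{-1001772 + 712366} = \frac{2237057}{-289406} = 2237057 \left(- \frac{1}{289406}\right) = - \frac{2237057}{289406}$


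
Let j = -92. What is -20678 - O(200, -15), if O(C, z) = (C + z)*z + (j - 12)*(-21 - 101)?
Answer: -30591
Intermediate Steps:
O(C, z) = 12688 + z*(C + z) (O(C, z) = (C + z)*z + (-92 - 12)*(-21 - 101) = z*(C + z) - 104*(-122) = z*(C + z) + 12688 = 12688 + z*(C + z))
-20678 - O(200, -15) = -20678 - (12688 + (-15)² + 200*(-15)) = -20678 - (12688 + 225 - 3000) = -20678 - 1*9913 = -20678 - 9913 = -30591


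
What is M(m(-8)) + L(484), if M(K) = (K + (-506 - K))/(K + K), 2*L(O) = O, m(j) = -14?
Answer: 3641/14 ≈ 260.07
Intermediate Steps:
L(O) = O/2
M(K) = -253/K (M(K) = -506*1/(2*K) = -253/K)
M(m(-8)) + L(484) = -253/(-14) + (½)*484 = -253*(-1/14) + 242 = 253/14 + 242 = 3641/14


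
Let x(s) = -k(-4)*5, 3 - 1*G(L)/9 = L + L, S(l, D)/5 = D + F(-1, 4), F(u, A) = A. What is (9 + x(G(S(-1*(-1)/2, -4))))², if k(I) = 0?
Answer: 81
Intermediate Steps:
S(l, D) = 20 + 5*D (S(l, D) = 5*(D + 4) = 5*(4 + D) = 20 + 5*D)
G(L) = 27 - 18*L (G(L) = 27 - 9*(L + L) = 27 - 18*L)
x(s) = 0 (x(s) = -0*5 = -1*0 = 0)
(9 + x(G(S(-1*(-1)/2, -4))))² = (9 + 0)² = 9² = 81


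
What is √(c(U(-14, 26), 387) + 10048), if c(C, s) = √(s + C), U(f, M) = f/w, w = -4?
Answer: √(40192 + 2*√1562)/2 ≈ 100.34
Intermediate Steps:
U(f, M) = -f/4 (U(f, M) = f/(-4) = f*(-¼) = -f/4)
c(C, s) = √(C + s)
√(c(U(-14, 26), 387) + 10048) = √(√(-¼*(-14) + 387) + 10048) = √(√(7/2 + 387) + 10048) = √(√(781/2) + 10048) = √(√1562/2 + 10048) = √(10048 + √1562/2)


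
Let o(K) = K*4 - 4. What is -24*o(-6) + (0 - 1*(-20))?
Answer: 692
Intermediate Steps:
o(K) = -4 + 4*K (o(K) = 4*K - 4 = -4 + 4*K)
-24*o(-6) + (0 - 1*(-20)) = -24*(-4 + 4*(-6)) + (0 - 1*(-20)) = -24*(-4 - 24) + (0 + 20) = -24*(-28) + 20 = 672 + 20 = 692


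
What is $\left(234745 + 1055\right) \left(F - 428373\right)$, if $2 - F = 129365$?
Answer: $-131514148800$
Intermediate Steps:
$F = -129363$ ($F = 2 - 129365 = -129363$)
$\left(234745 + 1055\right) \left(F - 428373\right) = \left(234745 + 1055\right) \left(-129363 - 428373\right) = 235800 \left(-557736\right) = -131514148800$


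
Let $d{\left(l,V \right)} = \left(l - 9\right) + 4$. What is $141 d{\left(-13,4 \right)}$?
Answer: $-2538$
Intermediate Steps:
$d{\left(l,V \right)} = -5 + l$ ($d{\left(l,V \right)} = \left(-9 + l\right) + 4 = -5 + l$)
$141 d{\left(-13,4 \right)} = 141 \left(-5 - 13\right) = 141 \left(-18\right) = -2538$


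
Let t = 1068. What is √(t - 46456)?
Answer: 2*I*√11347 ≈ 213.04*I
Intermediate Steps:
√(t - 46456) = √(1068 - 46456) = √(-45388) = 2*I*√11347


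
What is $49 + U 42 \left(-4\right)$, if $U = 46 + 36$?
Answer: $-13727$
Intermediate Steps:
$U = 82$
$49 + U 42 \left(-4\right) = 49 + 82 \cdot 42 \left(-4\right) = 49 + 82 \left(-168\right) = 49 - 13776 = -13727$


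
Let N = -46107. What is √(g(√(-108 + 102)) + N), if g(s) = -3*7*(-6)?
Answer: 3*I*√5109 ≈ 214.43*I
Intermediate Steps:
g(s) = 126 (g(s) = -21*(-6) = 126)
√(g(√(-108 + 102)) + N) = √(126 - 46107) = √(-45981) = 3*I*√5109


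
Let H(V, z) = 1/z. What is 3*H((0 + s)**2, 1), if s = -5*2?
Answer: 3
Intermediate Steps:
s = -10
3*H((0 + s)**2, 1) = 3/1 = 3*1 = 3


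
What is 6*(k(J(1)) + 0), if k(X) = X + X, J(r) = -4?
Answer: -48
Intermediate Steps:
k(X) = 2*X
6*(k(J(1)) + 0) = 6*(2*(-4) + 0) = 6*(-8 + 0) = 6*(-8) = -48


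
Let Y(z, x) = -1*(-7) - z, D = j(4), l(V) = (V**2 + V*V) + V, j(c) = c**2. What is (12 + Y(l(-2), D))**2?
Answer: 169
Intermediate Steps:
l(V) = V + 2*V**2 (l(V) = (V**2 + V**2) + V = 2*V**2 + V = V + 2*V**2)
D = 16 (D = 4**2 = 16)
Y(z, x) = 7 - z
(12 + Y(l(-2), D))**2 = (12 + (7 - (-2)*(1 + 2*(-2))))**2 = (12 + (7 - (-2)*(1 - 4)))**2 = (12 + (7 - (-2)*(-3)))**2 = (12 + (7 - 1*6))**2 = (12 + (7 - 6))**2 = (12 + 1)**2 = 13**2 = 169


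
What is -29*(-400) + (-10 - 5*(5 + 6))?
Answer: 11535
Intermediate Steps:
-29*(-400) + (-10 - 5*(5 + 6)) = 11600 + (-10 - 5*11) = 11600 + (-10 - 55) = 11600 - 65 = 11535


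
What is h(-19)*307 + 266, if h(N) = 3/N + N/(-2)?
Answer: 119093/38 ≈ 3134.0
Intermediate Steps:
h(N) = 3/N - N/2 (h(N) = 3/N + N*(-1/2) = 3/N - N/2)
h(-19)*307 + 266 = (3/(-19) - 1/2*(-19))*307 + 266 = (3*(-1/19) + 19/2)*307 + 266 = (-3/19 + 19/2)*307 + 266 = (355/38)*307 + 266 = 108985/38 + 266 = 119093/38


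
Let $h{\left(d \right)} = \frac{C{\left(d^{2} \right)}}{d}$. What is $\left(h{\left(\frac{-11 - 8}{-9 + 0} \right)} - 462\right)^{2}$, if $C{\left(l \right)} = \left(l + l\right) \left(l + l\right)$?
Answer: $\frac{95704847044}{531441} \approx 1.8009 \cdot 10^{5}$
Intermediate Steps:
$C{\left(l \right)} = 4 l^{2}$ ($C{\left(l \right)} = 2 l 2 l = 4 l^{2}$)
$h{\left(d \right)} = 4 d^{3}$ ($h{\left(d \right)} = \frac{4 \left(d^{2}\right)^{2}}{d} = \frac{4 d^{4}}{d} = 4 d^{3}$)
$\left(h{\left(\frac{-11 - 8}{-9 + 0} \right)} - 462\right)^{2} = \left(4 \left(\frac{-11 - 8}{-9 + 0}\right)^{3} - 462\right)^{2} = \left(4 \left(- \frac{19}{-9}\right)^{3} - 462\right)^{2} = \left(4 \left(\left(-19\right) \left(- \frac{1}{9}\right)\right)^{3} - 462\right)^{2} = \left(4 \left(\frac{19}{9}\right)^{3} - 462\right)^{2} = \left(4 \cdot \frac{6859}{729} - 462\right)^{2} = \left(\frac{27436}{729} - 462\right)^{2} = \left(- \frac{309362}{729}\right)^{2} = \frac{95704847044}{531441}$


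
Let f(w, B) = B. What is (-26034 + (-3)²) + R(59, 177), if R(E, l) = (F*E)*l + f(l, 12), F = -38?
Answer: -422847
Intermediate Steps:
R(E, l) = 12 - 38*E*l (R(E, l) = (-38*E)*l + 12 = -38*E*l + 12 = 12 - 38*E*l)
(-26034 + (-3)²) + R(59, 177) = (-26034 + (-3)²) + (12 - 38*59*177) = (-26034 + 9) + (12 - 396834) = -26025 - 396822 = -422847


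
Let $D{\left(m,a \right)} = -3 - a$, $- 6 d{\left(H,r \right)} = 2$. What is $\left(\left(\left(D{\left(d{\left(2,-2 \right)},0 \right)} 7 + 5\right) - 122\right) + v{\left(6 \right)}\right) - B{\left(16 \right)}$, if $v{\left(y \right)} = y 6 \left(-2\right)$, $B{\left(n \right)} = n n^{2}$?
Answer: $-4306$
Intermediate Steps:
$d{\left(H,r \right)} = - \frac{1}{3}$ ($d{\left(H,r \right)} = \left(- \frac{1}{6}\right) 2 = - \frac{1}{3}$)
$B{\left(n \right)} = n^{3}$
$v{\left(y \right)} = - 12 y$ ($v{\left(y \right)} = 6 y \left(-2\right) = - 12 y$)
$\left(\left(\left(D{\left(d{\left(2,-2 \right)},0 \right)} 7 + 5\right) - 122\right) + v{\left(6 \right)}\right) - B{\left(16 \right)} = \left(\left(\left(\left(-3 - 0\right) 7 + 5\right) - 122\right) - 72\right) - 16^{3} = \left(\left(\left(\left(-3 + 0\right) 7 + 5\right) - 122\right) - 72\right) - 4096 = \left(\left(\left(\left(-3\right) 7 + 5\right) - 122\right) - 72\right) - 4096 = \left(\left(\left(-21 + 5\right) - 122\right) - 72\right) - 4096 = \left(\left(-16 - 122\right) - 72\right) - 4096 = \left(-138 - 72\right) - 4096 = -210 - 4096 = -4306$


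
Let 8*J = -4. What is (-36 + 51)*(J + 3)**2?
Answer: 375/4 ≈ 93.750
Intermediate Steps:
J = -1/2 (J = (1/8)*(-4) = -1/2 ≈ -0.50000)
(-36 + 51)*(J + 3)**2 = (-36 + 51)*(-1/2 + 3)**2 = 15*(5/2)**2 = 15*(25/4) = 375/4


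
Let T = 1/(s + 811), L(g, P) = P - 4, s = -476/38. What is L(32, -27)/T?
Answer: -470301/19 ≈ -24753.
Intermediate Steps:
s = -238/19 (s = -476*1/38 = -238/19 ≈ -12.526)
L(g, P) = -4 + P
T = 19/15171 (T = 1/(-238/19 + 811) = 1/(15171/19) = 19/15171 ≈ 0.0012524)
L(32, -27)/T = (-4 - 27)/(19/15171) = -31*15171/19 = -470301/19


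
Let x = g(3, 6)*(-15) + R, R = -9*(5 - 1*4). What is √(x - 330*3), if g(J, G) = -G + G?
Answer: 3*I*√111 ≈ 31.607*I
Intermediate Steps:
g(J, G) = 0
R = -9 (R = -9*(5 - 4) = -9*1 = -9)
x = -9 (x = 0*(-15) - 9 = 0 - 9 = -9)
√(x - 330*3) = √(-9 - 330*3) = √(-9 - 990) = √(-999) = 3*I*√111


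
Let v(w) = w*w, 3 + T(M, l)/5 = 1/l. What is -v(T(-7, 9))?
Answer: -16900/81 ≈ -208.64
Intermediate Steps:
T(M, l) = -15 + 5/l
v(w) = w**2
-v(T(-7, 9)) = -(-15 + 5/9)**2 = -(-130/9)**2 = -1*16900/81 = -16900/81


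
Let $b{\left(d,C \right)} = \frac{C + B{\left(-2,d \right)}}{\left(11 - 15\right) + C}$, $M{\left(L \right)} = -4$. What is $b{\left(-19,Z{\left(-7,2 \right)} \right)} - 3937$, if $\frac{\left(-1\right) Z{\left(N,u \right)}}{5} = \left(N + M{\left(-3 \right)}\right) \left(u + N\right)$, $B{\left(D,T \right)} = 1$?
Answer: $- \frac{1098149}{279} \approx -3936.0$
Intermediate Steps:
$Z{\left(N,u \right)} = - 5 \left(-4 + N\right) \left(N + u\right)$ ($Z{\left(N,u \right)} = - 5 \left(N - 4\right) \left(u + N\right) = - 5 \left(-4 + N\right) \left(N + u\right)$)
$b{\left(d,C \right)} = \frac{1 + C}{-4 + C}$ ($b{\left(d,C \right)} = \frac{C + 1}{\left(11 - 15\right) + C} = \frac{1 + C}{-4 + C}$)
$b{\left(-19,Z{\left(-7,2 \right)} \right)} - 3937 = \frac{1 + \left(- 5 \left(-7\right)^{2} + 20 \left(-7\right) + 20 \cdot 2 - \left(-35\right) 2\right)}{-4 + \left(- 5 \left(-7\right)^{2} + 20 \left(-7\right) + 20 \cdot 2 - \left(-35\right) 2\right)} - 3937 = \frac{1 + \left(\left(-5\right) 49 - 140 + 40 + 70\right)}{-4 + \left(\left(-5\right) 49 - 140 + 40 + 70\right)} - 3937 = \frac{1 + \left(-245 - 140 + 40 + 70\right)}{-4 + \left(-245 - 140 + 40 + 70\right)} - 3937 = \frac{1 - 275}{-4 - 275} - 3937 = \frac{1}{-279} \left(-274\right) - 3937 = \left(- \frac{1}{279}\right) \left(-274\right) - 3937 = \frac{274}{279} - 3937 = - \frac{1098149}{279}$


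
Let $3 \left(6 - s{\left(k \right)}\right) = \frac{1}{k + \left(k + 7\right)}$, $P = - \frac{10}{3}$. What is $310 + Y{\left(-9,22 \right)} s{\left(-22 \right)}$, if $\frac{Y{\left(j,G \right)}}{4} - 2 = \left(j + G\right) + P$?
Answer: $\frac{196610}{333} \approx 590.42$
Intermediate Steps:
$P = - \frac{10}{3}$ ($P = \left(-10\right) \frac{1}{3} = - \frac{10}{3} \approx -3.3333$)
$s{\left(k \right)} = 6 - \frac{1}{3 \left(7 + 2 k\right)}$ ($s{\left(k \right)} = 6 - \frac{1}{3 \left(k + \left(k + 7\right)\right)} = 6 - \frac{1}{3 \left(k + \left(7 + k\right)\right)} = 6 - \frac{1}{3 \left(7 + 2 k\right)}$)
$Y{\left(j,G \right)} = - \frac{16}{3} + 4 G + 4 j$ ($Y{\left(j,G \right)} = 8 + 4 \left(\left(j + G\right) - \frac{10}{3}\right) = 8 + 4 \left(\left(G + j\right) - \frac{10}{3}\right) = 8 + 4 \left(- \frac{10}{3} + G + j\right) = 8 + \left(- \frac{40}{3} + 4 G + 4 j\right) = - \frac{16}{3} + 4 G + 4 j$)
$310 + Y{\left(-9,22 \right)} s{\left(-22 \right)} = 310 + \left(- \frac{16}{3} + 4 \cdot 22 + 4 \left(-9\right)\right) \frac{125 + 36 \left(-22\right)}{3 \left(7 + 2 \left(-22\right)\right)} = 310 + \left(- \frac{16}{3} + 88 - 36\right) \frac{125 - 792}{3 \left(7 - 44\right)} = 310 + \frac{140 \cdot \frac{1}{3} \frac{1}{-37} \left(-667\right)}{3} = 310 + \frac{140 \cdot \frac{1}{3} \left(- \frac{1}{37}\right) \left(-667\right)}{3} = 310 + \frac{140}{3} \cdot \frac{667}{111} = 310 + \frac{93380}{333} = \frac{196610}{333}$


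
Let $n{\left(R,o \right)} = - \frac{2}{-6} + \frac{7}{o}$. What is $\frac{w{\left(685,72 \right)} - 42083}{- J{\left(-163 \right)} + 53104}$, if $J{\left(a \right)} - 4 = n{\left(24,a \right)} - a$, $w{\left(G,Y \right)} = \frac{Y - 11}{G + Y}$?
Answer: $- \frac{15577960530}{19595740607} \approx -0.79497$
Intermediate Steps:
$n{\left(R,o \right)} = \frac{1}{3} + \frac{7}{o}$ ($n{\left(R,o \right)} = \left(-2\right) \left(- \frac{1}{6}\right) + \frac{7}{o} = \frac{1}{3} + \frac{7}{o}$)
$w{\left(G,Y \right)} = \frac{-11 + Y}{G + Y}$
$J{\left(a \right)} = 4 - a + \frac{21 + a}{3 a}$ ($J{\left(a \right)} = 4 - \left(a - \frac{21 + a}{3 a}\right) = 4 - a + \frac{21 + a}{3 a}$)
$\frac{w{\left(685,72 \right)} - 42083}{- J{\left(-163 \right)} + 53104} = \frac{\frac{-11 + 72}{685 + 72} - 42083}{- (\frac{13}{3} - -163 + \frac{7}{-163}) + 53104} = \frac{\frac{1}{757} \cdot 61 - 42083}{- (\frac{13}{3} + 163 + 7 \left(- \frac{1}{163}\right)) + 53104} = \frac{\frac{1}{757} \cdot 61 - 42083}{- (\frac{13}{3} + 163 - \frac{7}{163}) + 53104} = \frac{\frac{61}{757} - 42083}{\left(-1\right) \frac{81805}{489} + 53104} = - \frac{31856770}{757 \left(- \frac{81805}{489} + 53104\right)} = - \frac{31856770}{757 \cdot \frac{25886051}{489}} = \left(- \frac{31856770}{757}\right) \frac{489}{25886051} = - \frac{15577960530}{19595740607}$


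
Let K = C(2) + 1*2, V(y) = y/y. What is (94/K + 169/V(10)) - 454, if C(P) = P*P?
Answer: -808/3 ≈ -269.33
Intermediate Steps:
C(P) = P²
V(y) = 1
K = 6 (K = 2² + 1*2 = 4 + 2 = 6)
(94/K + 169/V(10)) - 454 = (94/6 + 169/1) - 454 = (94*(⅙) + 169*1) - 454 = (47/3 + 169) - 454 = 554/3 - 454 = -808/3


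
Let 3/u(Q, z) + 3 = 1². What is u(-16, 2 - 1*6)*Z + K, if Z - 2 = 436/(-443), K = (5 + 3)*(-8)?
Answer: -29027/443 ≈ -65.524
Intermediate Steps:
K = -64 (K = 8*(-8) = -64)
u(Q, z) = -3/2 (u(Q, z) = 3/(-3 + 1²) = 3/(-3 + 1) = 3/(-2) = 3*(-½) = -3/2)
Z = 450/443 (Z = 2 + 436/(-443) = 2 + 436*(-1/443) = 2 - 436/443 = 450/443 ≈ 1.0158)
u(-16, 2 - 1*6)*Z + K = -3/2*450/443 - 64 = -675/443 - 64 = -29027/443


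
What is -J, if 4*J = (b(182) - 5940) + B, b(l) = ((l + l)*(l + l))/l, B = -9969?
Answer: 15181/4 ≈ 3795.3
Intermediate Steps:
b(l) = 4*l (b(l) = ((2*l)*(2*l))/l = (4*l²)/l = 4*l)
J = -15181/4 (J = ((4*182 - 5940) - 9969)/4 = ((728 - 5940) - 9969)/4 = (-5212 - 9969)/4 = (¼)*(-15181) = -15181/4 ≈ -3795.3)
-J = -1*(-15181/4) = 15181/4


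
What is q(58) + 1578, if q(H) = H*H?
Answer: 4942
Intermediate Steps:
q(H) = H²
q(58) + 1578 = 58² + 1578 = 3364 + 1578 = 4942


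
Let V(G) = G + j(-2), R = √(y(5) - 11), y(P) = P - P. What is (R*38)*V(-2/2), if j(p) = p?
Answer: -114*I*√11 ≈ -378.1*I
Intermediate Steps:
y(P) = 0
R = I*√11 (R = √(0 - 11) = √(-11) = I*√11 ≈ 3.3166*I)
V(G) = -2 + G (V(G) = G - 2 = -2 + G)
(R*38)*V(-2/2) = ((I*√11)*38)*(-2 - 2/2) = (38*I*√11)*(-2 - 2*½) = (38*I*√11)*(-2 - 1) = (38*I*√11)*(-3) = -114*I*√11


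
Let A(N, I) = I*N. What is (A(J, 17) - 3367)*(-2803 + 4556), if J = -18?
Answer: -6438769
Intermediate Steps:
(A(J, 17) - 3367)*(-2803 + 4556) = (17*(-18) - 3367)*(-2803 + 4556) = (-306 - 3367)*1753 = -3673*1753 = -6438769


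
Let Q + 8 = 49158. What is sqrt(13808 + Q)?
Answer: sqrt(62958) ≈ 250.91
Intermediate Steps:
Q = 49150 (Q = -8 + 49158 = 49150)
sqrt(13808 + Q) = sqrt(13808 + 49150) = sqrt(62958)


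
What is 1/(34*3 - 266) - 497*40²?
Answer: -130412801/164 ≈ -7.9520e+5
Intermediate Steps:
1/(34*3 - 266) - 497*40² = 1/(102 - 266) - 497*1600 = 1/(-164) - 795200 = -1/164 - 795200 = -130412801/164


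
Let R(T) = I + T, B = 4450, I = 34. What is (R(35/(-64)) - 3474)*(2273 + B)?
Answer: -1480370985/64 ≈ -2.3131e+7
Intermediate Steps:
R(T) = 34 + T
(R(35/(-64)) - 3474)*(2273 + B) = ((34 + 35/(-64)) - 3474)*(2273 + 4450) = ((34 + 35*(-1/64)) - 3474)*6723 = ((34 - 35/64) - 3474)*6723 = (2141/64 - 3474)*6723 = -220195/64*6723 = -1480370985/64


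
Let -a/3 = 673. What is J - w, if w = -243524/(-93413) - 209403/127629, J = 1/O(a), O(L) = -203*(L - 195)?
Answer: -6612328251799/6843347263998 ≈ -0.96624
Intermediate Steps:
a = -2019 (a = -3*673 = -2019)
O(L) = 39585 - 203*L (O(L) = -203*(-195 + L) = 39585 - 203*L)
J = 1/449442 (J = 1/(39585 - 203*(-2019)) = 1/(39585 + 409857) = 1/449442 ≈ 2.2250e-6)
w = 1279973573/1324689753 (w = -243524*(-1/93413) - 209403*1/127629 = 243524/93413 - 23267/14181 = 1279973573/1324689753 ≈ 0.96624)
J - w = 1/449442 - 1*1279973573/1324689753 = 1/449442 - 1279973573/1324689753 = -6612328251799/6843347263998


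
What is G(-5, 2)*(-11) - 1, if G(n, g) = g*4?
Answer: -89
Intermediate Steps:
G(n, g) = 4*g
G(-5, 2)*(-11) - 1 = (4*2)*(-11) - 1 = 8*(-11) - 1 = -88 - 1 = -89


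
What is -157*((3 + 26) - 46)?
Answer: 2669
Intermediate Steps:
-157*((3 + 26) - 46) = -157*(29 - 46) = -157*(-17) = 2669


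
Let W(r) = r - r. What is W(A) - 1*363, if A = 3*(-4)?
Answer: -363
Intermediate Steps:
A = -12
W(r) = 0
W(A) - 1*363 = 0 - 1*363 = 0 - 363 = -363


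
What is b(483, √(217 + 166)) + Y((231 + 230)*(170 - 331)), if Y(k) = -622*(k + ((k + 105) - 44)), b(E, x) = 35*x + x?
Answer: 92292982 + 36*√383 ≈ 9.2294e+7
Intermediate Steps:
b(E, x) = 36*x
Y(k) = -37942 - 1244*k (Y(k) = -622*(k + ((105 + k) - 44)) = -622*(k + (61 + k)) = -622*(61 + 2*k) = -37942 - 1244*k)
b(483, √(217 + 166)) + Y((231 + 230)*(170 - 331)) = 36*√(217 + 166) + (-37942 - 1244*(231 + 230)*(170 - 331)) = 36*√383 + (-37942 - 573484*(-161)) = 36*√383 + (-37942 - 1244*(-74221)) = 36*√383 + (-37942 + 92330924) = 36*√383 + 92292982 = 92292982 + 36*√383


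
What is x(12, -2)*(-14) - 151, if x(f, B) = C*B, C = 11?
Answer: 157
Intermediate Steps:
x(f, B) = 11*B
x(12, -2)*(-14) - 151 = (11*(-2))*(-14) - 151 = -22*(-14) - 151 = 308 - 151 = 157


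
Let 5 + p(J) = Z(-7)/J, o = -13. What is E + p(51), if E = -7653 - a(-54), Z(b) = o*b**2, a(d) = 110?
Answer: -396805/51 ≈ -7780.5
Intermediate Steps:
Z(b) = -13*b**2
E = -7763 (E = -7653 - 1*110 = -7653 - 110 = -7763)
p(J) = -5 - 637/J (p(J) = -5 + (-13*(-7)**2)/J = -5 + (-13*49)/J = -5 - 637/J)
E + p(51) = -7763 + (-5 - 637/51) = -7763 - 892/51 = -396805/51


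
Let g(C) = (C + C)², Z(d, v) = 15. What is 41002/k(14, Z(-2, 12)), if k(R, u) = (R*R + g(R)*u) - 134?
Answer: 20501/5911 ≈ 3.4683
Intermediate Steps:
g(C) = 4*C² (g(C) = (2*C)² = 4*C²)
k(R, u) = -134 + R² + 4*u*R² (k(R, u) = (R*R + (4*R²)*u) - 134 = (R² + 4*u*R²) - 134 = -134 + R² + 4*u*R²)
41002/k(14, Z(-2, 12)) = 41002/(-134 + 14² + 4*15*14²) = 41002/(-134 + 196 + 4*15*196) = 41002/(-134 + 196 + 11760) = 41002/11822 = 41002*(1/11822) = 20501/5911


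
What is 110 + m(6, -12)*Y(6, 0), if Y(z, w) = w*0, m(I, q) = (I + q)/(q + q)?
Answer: 110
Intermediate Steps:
m(I, q) = (I + q)/(2*q) (m(I, q) = (I + q)/((2*q)) = (I + q)*(1/(2*q)) = (I + q)/(2*q))
Y(z, w) = 0
110 + m(6, -12)*Y(6, 0) = 110 + ((1/2)*(6 - 12)/(-12))*0 = 110 + ((1/2)*(-1/12)*(-6))*0 = 110 + (1/4)*0 = 110 + 0 = 110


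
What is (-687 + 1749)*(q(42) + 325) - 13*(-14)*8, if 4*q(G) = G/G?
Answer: 693743/2 ≈ 3.4687e+5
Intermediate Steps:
q(G) = ¼ (q(G) = (G/G)/4 = (¼)*1 = ¼)
(-687 + 1749)*(q(42) + 325) - 13*(-14)*8 = (-687 + 1749)*(¼ + 325) - 13*(-14)*8 = 1062*(1301/4) - (-182)*8 = 690831/2 - 1*(-1456) = 690831/2 + 1456 = 693743/2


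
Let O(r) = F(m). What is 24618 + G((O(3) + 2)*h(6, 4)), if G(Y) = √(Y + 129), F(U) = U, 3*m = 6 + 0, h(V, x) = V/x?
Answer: 24618 + 3*√15 ≈ 24630.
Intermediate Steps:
m = 2 (m = (6 + 0)/3 = (⅓)*6 = 2)
O(r) = 2
G(Y) = √(129 + Y)
24618 + G((O(3) + 2)*h(6, 4)) = 24618 + √(129 + (2 + 2)*(6/4)) = 24618 + √(129 + 4*(6*(¼))) = 24618 + √(129 + 4*(3/2)) = 24618 + √(129 + 6) = 24618 + √135 = 24618 + 3*√15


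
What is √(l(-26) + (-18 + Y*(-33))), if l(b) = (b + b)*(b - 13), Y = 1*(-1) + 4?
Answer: 7*√39 ≈ 43.715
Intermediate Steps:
Y = 3 (Y = -1 + 4 = 3)
l(b) = 2*b*(-13 + b) (l(b) = (2*b)*(-13 + b) = 2*b*(-13 + b))
√(l(-26) + (-18 + Y*(-33))) = √(2*(-26)*(-13 - 26) + (-18 + 3*(-33))) = √(2*(-26)*(-39) + (-18 - 99)) = √(2028 - 117) = √1911 = 7*√39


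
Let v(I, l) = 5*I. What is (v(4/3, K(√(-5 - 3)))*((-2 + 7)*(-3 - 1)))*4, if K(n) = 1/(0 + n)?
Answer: -1600/3 ≈ -533.33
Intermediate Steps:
K(n) = 1/n
(v(4/3, K(√(-5 - 3)))*((-2 + 7)*(-3 - 1)))*4 = ((5*(4/3))*((-2 + 7)*(-3 - 1)))*4 = ((5*(4*(⅓)))*(5*(-4)))*4 = ((5*(4/3))*(-20))*4 = ((20/3)*(-20))*4 = -400/3*4 = -1600/3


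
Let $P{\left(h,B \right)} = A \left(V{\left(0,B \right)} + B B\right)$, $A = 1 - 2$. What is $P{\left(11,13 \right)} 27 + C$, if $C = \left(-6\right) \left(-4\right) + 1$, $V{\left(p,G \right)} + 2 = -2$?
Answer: $-4430$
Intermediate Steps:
$V{\left(p,G \right)} = -4$ ($V{\left(p,G \right)} = -2 - 2 = -4$)
$C = 25$ ($C = 24 + 1 = 25$)
$A = -1$ ($A = 1 - 2 = -1$)
$P{\left(h,B \right)} = 4 - B^{2}$ ($P{\left(h,B \right)} = - (-4 + B B) = - (-4 + B^{2}) = 4 - B^{2}$)
$P{\left(11,13 \right)} 27 + C = \left(4 - 13^{2}\right) 27 + 25 = \left(4 - 169\right) 27 + 25 = \left(-165\right) 27 + 25 = -4455 + 25 = -4430$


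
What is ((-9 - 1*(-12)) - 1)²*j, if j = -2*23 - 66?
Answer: -448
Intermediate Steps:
j = -112 (j = -46 - 66 = -112)
((-9 - 1*(-12)) - 1)²*j = ((-9 - 1*(-12)) - 1)²*(-112) = ((-9 + 12) - 1)²*(-112) = (3 - 1)²*(-112) = 2²*(-112) = 4*(-112) = -448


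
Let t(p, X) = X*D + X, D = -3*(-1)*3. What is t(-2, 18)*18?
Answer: 3240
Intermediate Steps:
D = 9 (D = 3*3 = 9)
t(p, X) = 10*X (t(p, X) = X*9 + X = 9*X + X = 10*X)
t(-2, 18)*18 = (10*18)*18 = 180*18 = 3240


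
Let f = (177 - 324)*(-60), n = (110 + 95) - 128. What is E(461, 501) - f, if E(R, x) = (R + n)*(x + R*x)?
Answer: 124517736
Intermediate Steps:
n = 77 (n = 205 - 128 = 77)
E(R, x) = (77 + R)*(x + R*x) (E(R, x) = (R + 77)*(x + R*x) = (77 + R)*(x + R*x))
f = 8820 (f = -147*(-60) = 8820)
E(461, 501) - f = 501*(77 + 461² + 78*461) - 1*8820 = 501*(77 + 212521 + 35958) - 8820 = 501*248556 - 8820 = 124526556 - 8820 = 124517736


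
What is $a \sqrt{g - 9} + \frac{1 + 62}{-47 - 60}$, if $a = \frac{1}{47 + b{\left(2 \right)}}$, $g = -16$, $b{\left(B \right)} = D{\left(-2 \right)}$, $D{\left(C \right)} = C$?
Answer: $- \frac{63}{107} + \frac{i}{9} \approx -0.58879 + 0.11111 i$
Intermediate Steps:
$b{\left(B \right)} = -2$
$a = \frac{1}{45}$ ($a = \frac{1}{47 - 2} = \frac{1}{45} \approx 0.022222$)
$a \sqrt{g - 9} + \frac{1 + 62}{-47 - 60} = \frac{\sqrt{-16 - 9}}{45} + \frac{1 + 62}{-47 - 60} = \frac{\sqrt{-25}}{45} + \frac{63}{-107} = \frac{5 i}{45} + 63 \left(- \frac{1}{107}\right) = \frac{i}{9} - \frac{63}{107} = - \frac{63}{107} + \frac{i}{9}$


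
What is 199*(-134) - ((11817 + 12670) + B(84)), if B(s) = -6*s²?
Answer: -8817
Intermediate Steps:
199*(-134) - ((11817 + 12670) + B(84)) = 199*(-134) - ((11817 + 12670) - 6*84²) = -26666 - (24487 - 6*7056) = -26666 - (24487 - 42336) = -26666 - 1*(-17849) = -26666 + 17849 = -8817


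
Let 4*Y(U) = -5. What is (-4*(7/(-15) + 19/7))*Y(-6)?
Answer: 236/21 ≈ 11.238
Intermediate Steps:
Y(U) = -5/4 (Y(U) = (¼)*(-5) = -5/4)
(-4*(7/(-15) + 19/7))*Y(-6) = -4*(7/(-15) + 19/7)*(-5/4) = -4*(7*(-1/15) + 19*(⅐))*(-5/4) = -4*(-7/15 + 19/7)*(-5/4) = -4*236/105*(-5/4) = -944/105*(-5/4) = 236/21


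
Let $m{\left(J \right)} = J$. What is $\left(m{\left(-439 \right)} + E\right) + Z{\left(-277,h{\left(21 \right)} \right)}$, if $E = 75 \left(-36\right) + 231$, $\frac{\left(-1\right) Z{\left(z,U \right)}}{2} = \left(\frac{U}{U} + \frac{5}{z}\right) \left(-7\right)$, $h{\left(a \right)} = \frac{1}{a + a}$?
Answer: $- \frac{801708}{277} \approx -2894.3$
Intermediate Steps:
$h{\left(a \right)} = \frac{1}{2 a}$
$Z{\left(z,U \right)} = 14 + \frac{70}{z}$ ($Z{\left(z,U \right)} = - 2 \left(\frac{U}{U} + \frac{5}{z}\right) \left(-7\right) = - 2 \left(1 + \frac{5}{z}\right) \left(-7\right) = - 2 \left(-7 - \frac{35}{z}\right) = 14 + \frac{70}{z}$)
$E = -2469$ ($E = -2700 + 231 = -2469$)
$\left(m{\left(-439 \right)} + E\right) + Z{\left(-277,h{\left(21 \right)} \right)} = \left(-439 - 2469\right) + \left(14 + \frac{70}{-277}\right) = -2908 + \left(14 + 70 \left(- \frac{1}{277}\right)\right) = -2908 + \left(14 - \frac{70}{277}\right) = -2908 + \frac{3808}{277} = - \frac{801708}{277}$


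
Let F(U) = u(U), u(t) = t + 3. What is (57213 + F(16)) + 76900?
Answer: 134132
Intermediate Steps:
u(t) = 3 + t
F(U) = 3 + U
(57213 + F(16)) + 76900 = (57213 + (3 + 16)) + 76900 = (57213 + 19) + 76900 = 57232 + 76900 = 134132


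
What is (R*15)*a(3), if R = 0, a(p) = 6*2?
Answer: 0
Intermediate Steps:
a(p) = 12
(R*15)*a(3) = (0*15)*12 = 0*12 = 0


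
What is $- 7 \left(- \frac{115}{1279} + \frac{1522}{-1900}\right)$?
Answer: $\frac{7577983}{1215050} \approx 6.2368$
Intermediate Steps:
$- 7 \left(- \frac{115}{1279} + \frac{1522}{-1900}\right) = - 7 \left(\left(-115\right) \frac{1}{1279} + 1522 \left(- \frac{1}{1900}\right)\right) = - 7 \left(- \frac{115}{1279} - \frac{761}{950}\right) = \left(-7\right) \left(- \frac{1082569}{1215050}\right) = \frac{7577983}{1215050}$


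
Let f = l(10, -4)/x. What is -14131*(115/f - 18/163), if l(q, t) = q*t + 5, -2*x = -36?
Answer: 955368648/1141 ≈ 8.3731e+5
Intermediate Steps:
x = 18 (x = -1/2*(-36) = 18)
l(q, t) = 5 + q*t
f = -35/18 (f = (5 + 10*(-4))/18 = (5 - 40)*(1/18) = -35*1/18 = -35/18 ≈ -1.9444)
-14131*(115/f - 18/163) = -14131*(115/(-35/18) - 18/163) = -14131*(115*(-18/35) - 18*1/163) = -14131*(-414/7 - 18/163) = -14131*(-67608/1141) = 955368648/1141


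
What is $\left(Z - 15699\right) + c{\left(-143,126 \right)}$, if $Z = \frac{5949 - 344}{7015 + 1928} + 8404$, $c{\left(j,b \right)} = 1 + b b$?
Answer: $\frac{76754431}{8943} \approx 8582.6$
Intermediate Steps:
$c{\left(j,b \right)} = 1 + b^{2}$
$Z = \frac{75162577}{8943}$ ($Z = \frac{5605}{8943} + 8404 = \frac{75162577}{8943} \approx 8404.6$)
$\left(Z - 15699\right) + c{\left(-143,126 \right)} = \left(\frac{75162577}{8943} - 15699\right) + \left(1 + 126^{2}\right) = - \frac{65233580}{8943} + \left(1 + 15876\right) = - \frac{65233580}{8943} + 15877 = \frac{76754431}{8943}$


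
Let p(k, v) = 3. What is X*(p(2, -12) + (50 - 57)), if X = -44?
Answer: 176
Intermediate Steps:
X*(p(2, -12) + (50 - 57)) = -44*(3 + (50 - 57)) = -44*(3 - 7) = -44*(-4) = 176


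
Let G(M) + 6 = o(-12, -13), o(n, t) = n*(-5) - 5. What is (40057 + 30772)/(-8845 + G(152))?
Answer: -70829/8796 ≈ -8.0524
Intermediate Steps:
o(n, t) = -5 - 5*n (o(n, t) = -5*n - 5 = -5 - 5*n)
G(M) = 49 (G(M) = -6 + (-5 - 5*(-12)) = -6 + (-5 + 60) = -6 + 55 = 49)
(40057 + 30772)/(-8845 + G(152)) = (40057 + 30772)/(-8845 + 49) = 70829/(-8796) = 70829*(-1/8796) = -70829/8796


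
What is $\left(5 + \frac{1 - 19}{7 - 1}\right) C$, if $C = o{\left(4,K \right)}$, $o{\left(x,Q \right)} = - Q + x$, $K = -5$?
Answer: $18$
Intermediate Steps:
$o{\left(x,Q \right)} = x - Q$
$C = 9$ ($C = 4 - -5 = 4 + 5 = 9$)
$\left(5 + \frac{1 - 19}{7 - 1}\right) C = \left(5 + \frac{1 - 19}{7 - 1}\right) 9 = \left(5 - \frac{18}{6}\right) 9 = \left(5 - 3\right) 9 = 2 \cdot 9 = 18$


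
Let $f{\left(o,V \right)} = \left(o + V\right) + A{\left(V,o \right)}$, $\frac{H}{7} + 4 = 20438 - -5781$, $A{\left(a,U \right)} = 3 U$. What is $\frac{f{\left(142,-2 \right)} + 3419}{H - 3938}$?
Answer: $\frac{3985}{179567} \approx 0.022192$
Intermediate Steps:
$H = 183505$ ($H = -28 + 7 \left(20438 - -5781\right) = -28 + 7 \left(20438 + 5781\right) = -28 + 7 \cdot 26219 = -28 + 183533 = 183505$)
$f{\left(o,V \right)} = V + 4 o$ ($f{\left(o,V \right)} = \left(o + V\right) + 3 o = \left(V + o\right) + 3 o = V + 4 o$)
$\frac{f{\left(142,-2 \right)} + 3419}{H - 3938} = \frac{\left(-2 + 4 \cdot 142\right) + 3419}{183505 - 3938} = \frac{\left(-2 + 568\right) + 3419}{179567} = \left(566 + 3419\right) \frac{1}{179567} = 3985 \cdot \frac{1}{179567} = \frac{3985}{179567}$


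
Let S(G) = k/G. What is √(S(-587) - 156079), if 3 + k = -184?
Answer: I*√53779875182/587 ≈ 395.07*I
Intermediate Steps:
k = -187 (k = -3 - 184 = -187)
S(G) = -187/G
√(S(-587) - 156079) = √(-187/(-587) - 156079) = √(-187*(-1/587) - 156079) = √(187/587 - 156079) = √(-91618186/587) = I*√53779875182/587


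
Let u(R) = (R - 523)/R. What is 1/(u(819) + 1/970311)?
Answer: 264894903/95737625 ≈ 2.7669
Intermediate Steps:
u(R) = (-523 + R)/R
1/(u(819) + 1/970311) = 1/((-523 + 819)/819 + 1/970311) = 1/((1/819)*296 + 1/970311) = 1/(296/819 + 1/970311) = 1/(95737625/264894903) = 264894903/95737625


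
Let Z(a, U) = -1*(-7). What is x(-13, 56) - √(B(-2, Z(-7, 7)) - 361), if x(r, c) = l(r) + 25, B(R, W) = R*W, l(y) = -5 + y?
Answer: 7 - 5*I*√15 ≈ 7.0 - 19.365*I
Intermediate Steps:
Z(a, U) = 7
x(r, c) = 20 + r (x(r, c) = (-5 + r) + 25 = 20 + r)
x(-13, 56) - √(B(-2, Z(-7, 7)) - 361) = (20 - 13) - √(-2*7 - 361) = 7 - √(-14 - 361) = 7 - √(-375) = 7 - 5*I*√15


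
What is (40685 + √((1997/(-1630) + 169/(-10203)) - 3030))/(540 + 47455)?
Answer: 8137/9599 + I*√838400543839759290/798199565550 ≈ 0.84769 + 0.0011471*I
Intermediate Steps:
(40685 + √((1997/(-1630) + 169/(-10203)) - 3030))/(540 + 47455) = (40685 + √((1997*(-1/1630) + 169*(-1/10203)) - 3030))/47995 = (40685 + √((-1997/1630 - 169/10203) - 3030))*(1/47995) = (40685 + √(-20650861/16630890 - 3030))*(1/47995) = (40685 + √(-50412247561/16630890))*(1/47995) = (40685 + I*√838400543839759290/16630890)*(1/47995) = 8137/9599 + I*√838400543839759290/798199565550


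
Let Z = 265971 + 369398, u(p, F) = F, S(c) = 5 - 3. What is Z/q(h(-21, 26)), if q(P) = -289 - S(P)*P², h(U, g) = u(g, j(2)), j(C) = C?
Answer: -635369/297 ≈ -2139.3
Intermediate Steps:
S(c) = 2
h(U, g) = 2
q(P) = -289 - 2*P²
Z = 635369
Z/q(h(-21, 26)) = 635369/(-289 - 2*2²) = 635369/(-289 - 2*4) = 635369/(-289 - 8) = 635369/(-297) = 635369*(-1/297) = -635369/297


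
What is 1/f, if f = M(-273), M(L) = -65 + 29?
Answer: -1/36 ≈ -0.027778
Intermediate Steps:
M(L) = -36
f = -36
1/f = 1/(-36) = -1/36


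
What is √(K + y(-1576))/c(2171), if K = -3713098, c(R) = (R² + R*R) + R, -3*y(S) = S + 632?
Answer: 5*I*√1336602/28285959 ≈ 0.00020436*I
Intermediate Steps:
y(S) = -632/3 - S/3 (y(S) = -(S + 632)/3 = -(632 + S)/3 = -632/3 - S/3)
c(R) = R + 2*R² (c(R) = (R² + R²) + R = 2*R² + R = R + 2*R²)
√(K + y(-1576))/c(2171) = √(-3713098 + (-632/3 - ⅓*(-1576)))/((2171*(1 + 2*2171))) = √(-3713098 + (-632/3 + 1576/3))/((2171*(1 + 4342))) = √(-3713098 + 944/3)/((2171*4343)) = √(-11138350/3)/9428653 = (5*I*√1336602/3)*(1/9428653) = 5*I*√1336602/28285959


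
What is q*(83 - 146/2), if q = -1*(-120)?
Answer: 1200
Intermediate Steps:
q = 120
q*(83 - 146/2) = 120*(83 - 146/2) = 120*(83 - 146*½) = 120*(83 - 73) = 120*10 = 1200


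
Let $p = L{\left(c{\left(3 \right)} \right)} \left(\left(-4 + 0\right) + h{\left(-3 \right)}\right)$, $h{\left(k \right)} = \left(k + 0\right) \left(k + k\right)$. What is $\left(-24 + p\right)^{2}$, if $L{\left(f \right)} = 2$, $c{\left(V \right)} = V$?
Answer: $16$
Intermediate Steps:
$h{\left(k \right)} = 2 k^{2}$ ($h{\left(k \right)} = k 2 k = 2 k^{2}$)
$p = 28$ ($p = 2 \left(\left(-4 + 0\right) + 2 \left(-3\right)^{2}\right) = 2 \left(-4 + 2 \cdot 9\right) = 2 \left(-4 + 18\right) = 2 \cdot 14 = 28$)
$\left(-24 + p\right)^{2} = \left(-24 + 28\right)^{2} = 4^{2} = 16$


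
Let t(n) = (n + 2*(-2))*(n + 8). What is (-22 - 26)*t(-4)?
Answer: 1536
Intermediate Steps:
t(n) = (-4 + n)*(8 + n) (t(n) = (n - 4)*(8 + n) = (-4 + n)*(8 + n))
(-22 - 26)*t(-4) = (-22 - 26)*(-32 + (-4)² + 4*(-4)) = -48*(-32 + 16 - 16) = -48*(-32) = 1536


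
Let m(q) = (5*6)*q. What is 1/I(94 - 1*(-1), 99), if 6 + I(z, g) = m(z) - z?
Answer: 1/2749 ≈ 0.00036377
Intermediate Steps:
m(q) = 30*q
I(z, g) = -6 + 29*z (I(z, g) = -6 + (30*z - z) = -6 + 29*z)
1/I(94 - 1*(-1), 99) = 1/(-6 + 29*(94 - 1*(-1))) = 1/(-6 + 29*(94 + 1)) = 1/(-6 + 29*95) = 1/(-6 + 2755) = 1/2749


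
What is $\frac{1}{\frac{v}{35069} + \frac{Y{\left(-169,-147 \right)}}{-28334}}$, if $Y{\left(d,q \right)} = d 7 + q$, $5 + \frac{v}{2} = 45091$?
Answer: $\frac{496822523}{1300787609} \approx 0.38194$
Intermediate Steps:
$v = 90172$ ($v = -10 + 2 \cdot 45091 = -10 + 90182 = 90172$)
$Y{\left(d,q \right)} = q + 7 d$ ($Y{\left(d,q \right)} = 7 d + q = q + 7 d$)
$\frac{1}{\frac{v}{35069} + \frac{Y{\left(-169,-147 \right)}}{-28334}} = \frac{1}{\frac{90172}{35069} + \frac{-147 + 7 \left(-169\right)}{-28334}} = \frac{1}{90172 \cdot \frac{1}{35069} + \left(-147 - 1183\right) \left(- \frac{1}{28334}\right)} = \frac{1}{\frac{90172}{35069} - - \frac{665}{14167}} = \frac{1}{\frac{90172}{35069} + \frac{665}{14167}} = \frac{1}{\frac{1300787609}{496822523}} = \frac{496822523}{1300787609}$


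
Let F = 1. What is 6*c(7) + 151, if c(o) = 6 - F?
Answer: 181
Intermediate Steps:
c(o) = 5 (c(o) = 6 - 1*1 = 6 - 1 = 5)
6*c(7) + 151 = 6*5 + 151 = 30 + 151 = 181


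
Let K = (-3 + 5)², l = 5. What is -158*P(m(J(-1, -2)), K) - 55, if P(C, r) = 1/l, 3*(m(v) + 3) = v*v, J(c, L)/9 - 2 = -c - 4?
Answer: -433/5 ≈ -86.600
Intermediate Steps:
K = 4 (K = 2² = 4)
J(c, L) = -18 - 9*c (J(c, L) = 18 + 9*(-c - 4) = 18 + 9*(-4 - c) = 18 + (-36 - 9*c) = -18 - 9*c)
m(v) = -3 + v²/3 (m(v) = -3 + (v*v)/3 = -3 + v²/3)
P(C, r) = ⅕ (P(C, r) = 1/5 = ⅕)
-158*P(m(J(-1, -2)), K) - 55 = -158*⅕ - 55 = -158/5 - 55 = -433/5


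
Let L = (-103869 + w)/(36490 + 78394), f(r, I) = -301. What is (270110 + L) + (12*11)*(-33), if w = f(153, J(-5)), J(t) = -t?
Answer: 1387762653/5222 ≈ 2.6575e+5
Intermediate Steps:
w = -301
L = -4735/5222 (L = (-103869 - 301)/(36490 + 78394) = -104170/114884 = -104170*1/114884 = -4735/5222 ≈ -0.90674)
(270110 + L) + (12*11)*(-33) = (270110 - 4735/5222) + (12*11)*(-33) = 1410509685/5222 + 132*(-33) = 1410509685/5222 - 4356 = 1387762653/5222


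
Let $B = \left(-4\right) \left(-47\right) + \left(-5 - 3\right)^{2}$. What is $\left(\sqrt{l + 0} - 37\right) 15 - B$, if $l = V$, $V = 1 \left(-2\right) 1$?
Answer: $-807 + 15 i \sqrt{2} \approx -807.0 + 21.213 i$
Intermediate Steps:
$V = -2$ ($V = \left(-2\right) 1 = -2$)
$l = -2$
$B = 252$ ($B = 188 + \left(-8\right)^{2} = 188 + 64 = 252$)
$\left(\sqrt{l + 0} - 37\right) 15 - B = \left(\sqrt{-2 + 0} - 37\right) 15 - 252 = \left(\sqrt{-2} - 37\right) 15 - 252 = \left(i \sqrt{2} - 37\right) 15 - 252 = \left(-37 + i \sqrt{2}\right) 15 - 252 = \left(-555 + 15 i \sqrt{2}\right) - 252 = -807 + 15 i \sqrt{2}$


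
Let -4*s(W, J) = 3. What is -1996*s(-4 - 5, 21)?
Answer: 1497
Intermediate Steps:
s(W, J) = -3/4 (s(W, J) = -1/4*3 = -3/4)
-1996*s(-4 - 5, 21) = -1996*(-3/4) = 1497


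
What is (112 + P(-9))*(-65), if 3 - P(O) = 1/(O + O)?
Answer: -134615/18 ≈ -7478.6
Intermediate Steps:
P(O) = 3 - 1/(2*O) (P(O) = 3 - 1/(O + O) = 3 - 1/(2*O))
(112 + P(-9))*(-65) = (112 + (3 - 1/2/(-9)))*(-65) = (112 + (3 - 1/2*(-1/9)))*(-65) = (112 + (3 + 1/18))*(-65) = (112 + 55/18)*(-65) = (2071/18)*(-65) = -134615/18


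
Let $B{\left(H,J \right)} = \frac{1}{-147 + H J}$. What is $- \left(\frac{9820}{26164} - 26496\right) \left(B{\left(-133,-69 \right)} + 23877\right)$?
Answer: $\frac{37366792813279991}{59065230} \approx 6.3264 \cdot 10^{8}$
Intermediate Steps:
$- \left(\frac{9820}{26164} - 26496\right) \left(B{\left(-133,-69 \right)} + 23877\right) = - \left(\frac{9820}{26164} - 26496\right) \left(\frac{1}{-147 - -9177} + 23877\right) = - \left(9820 \cdot \frac{1}{26164} - 26496\right) \left(\frac{1}{-147 + 9177} + 23877\right) = - \left(\frac{2455}{6541} - 26496\right) \left(\frac{1}{9030} + 23877\right) = - \frac{\left(-173307881\right) \left(\frac{1}{9030} + 23877\right)}{6541} = - \frac{\left(-173307881\right) 215609311}{6541 \cdot 9030} = \left(-1\right) \left(- \frac{37366792813279991}{59065230}\right) = \frac{37366792813279991}{59065230}$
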